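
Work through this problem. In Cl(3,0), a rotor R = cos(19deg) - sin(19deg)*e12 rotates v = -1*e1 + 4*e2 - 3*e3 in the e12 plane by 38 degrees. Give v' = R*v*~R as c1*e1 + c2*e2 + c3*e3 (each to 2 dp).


Rotor R = cos(19deg) - sin(19deg)*e12
Rotation angle theta = 2 * 19 = 38 degrees in the e12 plane (e1 -> e2).
The component perpendicular to the plane (e3) is invariant: v'_3 = v3 = -3.00
cos(38deg) = 0.7880, sin(38deg) = 0.6157
v'_1 = v1*cos(theta) - v2*sin(theta) = -1*0.7880 - 4*0.6157 = -3.25
v'_2 = v1*sin(theta) + v2*cos(theta) = -1*0.6157 + 4*0.7880 = 2.54
v' = -3.25*e1 + 2.54*e2 - 3.00*e3


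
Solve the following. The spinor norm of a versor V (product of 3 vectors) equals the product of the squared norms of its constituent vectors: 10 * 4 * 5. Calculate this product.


Spinor norm N(V) = |v1|^2 * |v2|^2 * ... * |v3|^2
= 10 * 4 * 5
Running product: 10, 40, 200
N(V) = 200


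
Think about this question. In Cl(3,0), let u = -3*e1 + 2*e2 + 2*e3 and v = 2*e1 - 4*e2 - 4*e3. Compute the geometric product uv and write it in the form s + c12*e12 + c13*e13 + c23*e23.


In Cl(3,0): e_i^2 = 1, e_ie_j = -e_je_i for i != j.
Scalar part = u . v = (-3)*2 + 2*(-4) + 2*(-4)
= -6 + (-8) + (-8) = -22
e12 coeff = (-3)*(-4) - 2*2 = 12 - 4 = 8
e13 coeff = (-3)*(-4) - 2*2 = 12 - 4 = 8
e23 coeff = 2*(-4) - 2*(-4) = -8 - (-8) = 0
uv = -22 + 8*e12 + 8*e13 + 0*e23


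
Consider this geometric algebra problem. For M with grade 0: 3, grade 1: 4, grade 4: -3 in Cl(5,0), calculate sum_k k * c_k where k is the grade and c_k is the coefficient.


Grade-weighted sum = sum of grade_k * coefficient_k
0*3 = 0
1*4 = 4
4*(-3) = -12
Total = 0 + 4 + (-12) = -8


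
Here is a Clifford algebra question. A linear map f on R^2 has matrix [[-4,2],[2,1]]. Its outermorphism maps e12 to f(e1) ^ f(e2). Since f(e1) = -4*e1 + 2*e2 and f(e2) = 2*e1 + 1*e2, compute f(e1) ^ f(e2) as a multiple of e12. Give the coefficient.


The outermorphism of a linear map f sends e1^e2 to f(e1)^f(e2).
f(e1) = -4*e1 + 2*e2
f(e2) = 2*e1 + 1*e2
f(e1) ^ f(e2) = (-4*e1 + 2*e2) ^ (2*e1 + 1*e2)
= (-4)*1*e12 + 2*2*e21
= (-4 - 4)*e12
= -8*e12
Coefficient = -8


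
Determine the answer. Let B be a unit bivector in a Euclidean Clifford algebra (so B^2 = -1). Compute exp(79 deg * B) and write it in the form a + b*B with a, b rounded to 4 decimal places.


For a unit bivector B with B^2 = -1, the exponential series gives
e^(theta*B) = cos(theta) + sin(theta)*B (the GA analogue of Euler's formula).
theta = 79 degrees = 1.37881 rad
cos(79 deg) = 0.1908
sin(79 deg) = 0.9816
exp(theta*B) = 0.1908 + 0.9816*B


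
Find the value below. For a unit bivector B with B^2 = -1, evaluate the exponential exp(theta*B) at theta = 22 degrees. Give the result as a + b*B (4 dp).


For a unit bivector B with B^2 = -1, the exponential series gives
e^(theta*B) = cos(theta) + sin(theta)*B (the GA analogue of Euler's formula).
theta = 22 degrees = 0.383972 rad
cos(22 deg) = 0.9272
sin(22 deg) = 0.3746
exp(theta*B) = 0.9272 + 0.3746*B


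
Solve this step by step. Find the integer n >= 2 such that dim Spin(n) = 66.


dim Spin(n) = dim so(n) = n(n-1)/2.
Solve n(n-1)/2 = 66, i.e. n^2 - n - 132 = 0.
Discriminant = 1 + 8*66 = 529
n = (1 + sqrt(529))/2 = (1 + 23)/2 = 12


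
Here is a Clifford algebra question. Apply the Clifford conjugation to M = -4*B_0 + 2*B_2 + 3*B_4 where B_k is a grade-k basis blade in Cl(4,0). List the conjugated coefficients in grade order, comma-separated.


Clifford conjugate sign for grade k: (-1)^(k(k+1)/2)
Grade 0: (-1)^(0*1/2) = (-1)^0 = 1, coeff -4 -> -4
Grade 2: (-1)^(2*3/2) = (-1)^3 = -1, coeff 2 -> -2
Grade 4: (-1)^(4*5/2) = (-1)^10 = 1, coeff 3 -> 3
Conjugated coefficients: -4, -2, 3


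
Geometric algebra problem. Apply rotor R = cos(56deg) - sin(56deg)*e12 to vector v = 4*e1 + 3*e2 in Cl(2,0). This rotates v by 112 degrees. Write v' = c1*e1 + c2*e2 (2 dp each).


Rotor R = cos(56deg) - sin(56deg)*e12
Rotation angle theta = 2 * 56 = 112 degrees
v' = R*v*~R rotates v by theta.
cos(112deg) = -0.3746, sin(112deg) = 0.9272
v'_1 = 4*cos(112deg) - 3*sin(112deg)
= 4*(-0.3746) - 3*0.9272
= -4.28
v'_2 = 4*sin(112deg) + 3*cos(112deg)
= 4*0.9272 + 3*(-0.3746)
= 2.58
v' = -4.28*e1 + 2.58*e2


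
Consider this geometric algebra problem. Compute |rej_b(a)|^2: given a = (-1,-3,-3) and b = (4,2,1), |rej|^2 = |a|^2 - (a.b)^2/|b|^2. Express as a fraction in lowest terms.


|a|^2 = (-1)^2 + (-3)^2 + (-3)^2 = 19
|b|^2 = 4^2 + 2^2 + 1^2 = 21
a . b = (-1)*4 + (-3)*2 + (-3)*1 = -13
(a.b)^2 = (-13)^2 = 169
|rej|^2 = 19 - 169/21
= (399 - 169)/21
= 230/21
In lowest terms: 230/21


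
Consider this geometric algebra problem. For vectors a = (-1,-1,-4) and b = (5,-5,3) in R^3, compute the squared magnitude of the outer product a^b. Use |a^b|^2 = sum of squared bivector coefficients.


a wedge b = (a1*b2 - a2*b1)*e12 + (a1*b3 - a3*b1)*e13 + (a2*b3 - a3*b2)*e23
e12 coeff: (-1)*(-5) - (-1)*5 = 5 - (-5) = 10
e13 coeff: (-1)*3 - (-4)*5 = -3 - (-20) = 17
e23 coeff: (-1)*3 - (-4)*(-5) = -3 - 20 = -23
|a wedge b|^2 = 10^2 + 17^2 + (-23)^2
= 100 + 289 + 529
= 918


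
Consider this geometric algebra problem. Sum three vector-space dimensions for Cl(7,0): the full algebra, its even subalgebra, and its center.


n = 7 + 0 = 7
Total dim = 2^7 = 128
Even subalgebra dim = 2^6 = 64
n is odd, so center dim = 2
Sum = 128 + 64 + 2 = 194


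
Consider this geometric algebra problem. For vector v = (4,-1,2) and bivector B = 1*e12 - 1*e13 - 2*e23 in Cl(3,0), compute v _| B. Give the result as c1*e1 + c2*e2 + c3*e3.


Left contraction v _| B = <vB>_1 (grade-1 part of the geometric product vB).
Using e1_|e12 = e2, e2_|e12 = -e1, e1_|e13 = e3, e3_|e13 = -e1, e2_|e23 = e3, e3_|e23 = -e2:
e1 coeff: -v2*b12 - v3*b13 = -(-1)*(1) - (2)*(-1) = 3
e2 coeff: v1*b12 - v3*b23 = (4)*(1) - (2)*(-2) = 8
e3 coeff: v1*b13 + v2*b23 = (4)*(-1) + (-1)*(-2) = -2
v _| B = 3*e1 + 8*e2 - 2*e3


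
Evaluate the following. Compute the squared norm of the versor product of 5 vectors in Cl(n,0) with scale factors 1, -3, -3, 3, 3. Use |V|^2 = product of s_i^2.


Each vector v_i has |v_i|^2 = s_i^2
Squared scales: 1^2 = 1, (-3)^2 = 9, (-3)^2 = 9, 3^2 = 9, 3^2 = 9
|V|^2 = 1 * 9 * 9 * 9 * 9
= 6561


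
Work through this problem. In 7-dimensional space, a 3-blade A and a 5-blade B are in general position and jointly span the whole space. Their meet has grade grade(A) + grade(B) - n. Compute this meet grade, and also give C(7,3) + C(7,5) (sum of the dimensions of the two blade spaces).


Meet grade = grade(A) + grade(B) - n
= 3 + 5 - 7 = 1
C(7,3) = 35
C(7,5) = 21
dim_A + dim_B = 35 + 21 = 56


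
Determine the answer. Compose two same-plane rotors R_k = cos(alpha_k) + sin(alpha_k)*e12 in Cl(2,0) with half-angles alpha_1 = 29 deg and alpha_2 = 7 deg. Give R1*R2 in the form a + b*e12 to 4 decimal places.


Same-plane rotors commute and their half-angles add:
R1*R2 = cos(a1 + a2) + sin(a1 + a2)*e12.
a1 + a2 = 29 + 7 = 36 deg
cos(36 deg) = 0.8090
sin(36 deg) = 0.5878
R1*R2 = 0.8090 + 0.5878*e12


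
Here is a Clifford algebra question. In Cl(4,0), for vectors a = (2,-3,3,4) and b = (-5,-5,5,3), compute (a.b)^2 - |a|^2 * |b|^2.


a . b = 2*(-5) + (-3)*(-5) + 3*5 + 4*3
= -10 + 15 + 15 + 12 = 32
|a|^2 = 2^2 + (-3)^2 + 3^2 + 4^2 = 38
|b|^2 = (-5)^2 + (-5)^2 + 5^2 + 3^2 = 84
(a.b)^2 = 32^2 = 1024
|a|^2 * |b|^2 = 38 * 84 = 3192
Result = 1024 - 3192 = -2168


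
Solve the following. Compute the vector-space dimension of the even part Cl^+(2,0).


Even subalgebra dimension = 2^(n-1)
n = 2 + 0 = 2
2^(2 - 1) = 2^1 = 2
Verification: sum of C(2,k) for even k = 1 + 1 = 2
Result = 2


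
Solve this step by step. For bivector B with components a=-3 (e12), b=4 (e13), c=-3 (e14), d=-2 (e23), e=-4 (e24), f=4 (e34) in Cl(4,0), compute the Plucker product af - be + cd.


Plucker relation: af - be + cd
a*f = (-3)*4 = -12
b*e = 4*(-4) = -16
c*d = (-3)*(-2) = 6
af - be + cd = -12 - (-16) + 6
= 10


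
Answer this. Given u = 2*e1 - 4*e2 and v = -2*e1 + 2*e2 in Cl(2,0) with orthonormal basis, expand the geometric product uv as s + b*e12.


Expand: (2*e1 - 4*e2)(-2*e1 + 2*e2)
= 2*(-2)*e1e1 + 2*2*e1e2 + (-4)*(-2)*e2e1 + (-4)*2*e2e2
Using e1^2 = e2^2 = 1, e2e1 = -e1e2:
Scalar part s = 2*(-2) + (-4)*2 = -4 + (-8) = -12
Bivector part b = 2*2 - (-4)*(-2) = 4 - 8 = -4
uv = -12 - 4*e12


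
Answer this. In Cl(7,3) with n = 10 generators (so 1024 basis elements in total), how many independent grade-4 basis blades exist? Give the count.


Number of grade-k basis blades in Cl(p,q) with n = p + q is C(n, k).
n = 7 + 3 = 10
C(10, 4) = 10! / (4! * 6!)
= 3628800 / (24 * 720)
= 210


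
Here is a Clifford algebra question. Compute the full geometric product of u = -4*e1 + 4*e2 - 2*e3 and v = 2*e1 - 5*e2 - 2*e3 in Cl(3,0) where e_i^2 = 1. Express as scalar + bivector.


In Cl(3,0): e_i^2 = 1, e_ie_j = -e_je_i for i != j.
Scalar part = u . v = (-4)*2 + 4*(-5) + (-2)*(-2)
= -8 + (-20) + 4 = -24
e12 coeff = (-4)*(-5) - 4*2 = 20 - 8 = 12
e13 coeff = (-4)*(-2) - (-2)*2 = 8 - (-4) = 12
e23 coeff = 4*(-2) - (-2)*(-5) = -8 - 10 = -18
uv = -24 + 12*e12 + 12*e13 - 18*e23


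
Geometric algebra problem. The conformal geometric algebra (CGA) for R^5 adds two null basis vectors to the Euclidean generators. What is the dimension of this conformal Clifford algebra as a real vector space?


The conformal model of R^5 uses Cl(6,1): the 5 Euclidean generators plus two extra orthogonal generators e+ (e+^2 = +1) and e- (e-^2 = -1), from which the null vectors e0, einf are built.
Number of generators m = 5 + 2 = 7.
dim Cl(p,q) = 2^m = 2^7 = 128


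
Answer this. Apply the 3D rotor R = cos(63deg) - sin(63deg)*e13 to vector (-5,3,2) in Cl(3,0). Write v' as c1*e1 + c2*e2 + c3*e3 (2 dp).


Rotor R = cos(63deg) - sin(63deg)*e13
Rotation angle theta = 2 * 63 = 126 degrees in the e13 plane (e1 -> e3).
The component perpendicular to the plane (e2) is invariant: v'_2 = v2 = 3.00
cos(126deg) = -0.5878, sin(126deg) = 0.8090
v'_1 = v1*cos(theta) - v3*sin(theta) = -5*(-0.5878) - 2*0.8090 = 1.32
v'_3 = v1*sin(theta) + v3*cos(theta) = -5*0.8090 + 2*(-0.5878) = -5.22
v' = 1.32*e1 + 3.00*e2 - 5.22*e3


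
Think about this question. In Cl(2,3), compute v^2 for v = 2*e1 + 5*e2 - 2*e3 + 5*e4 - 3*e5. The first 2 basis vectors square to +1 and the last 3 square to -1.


v^2 = sum of c_i^2 * e_i^2
Positive signature terms (e_i^2 = +1): 2^2 + 5^2 = 29
Negative signature terms (e_j^2 = -1): (-2)^2 + 5^2 + (-3)^2 = 38
v^2 = 29 - 38 = -9


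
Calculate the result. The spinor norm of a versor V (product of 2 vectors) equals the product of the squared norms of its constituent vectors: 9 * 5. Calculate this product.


Spinor norm N(V) = |v1|^2 * |v2|^2 * ... * |v2|^2
= 9 * 5
Running product: 9, 45
N(V) = 45


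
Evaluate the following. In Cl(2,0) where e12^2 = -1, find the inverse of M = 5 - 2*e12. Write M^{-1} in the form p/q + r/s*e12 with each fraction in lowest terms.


M = 5 - 2*e12, where e12^2 = -1.
Since M commutes with its reverse ~M = a - b*e12, M * ~M = a^2 - b^2*e12^2 = a^2 + b^2.
So M^{-1} = ~M / (a^2 + b^2) = (a - b*e12)/(a^2 + b^2).
a^2 + b^2 = 25 + 4 = 29
Scalar part = 5/29 = 5/29
Bivector coeff = 2/29 = 2/29
M^{-1} = 5/29 + 2/29*e12


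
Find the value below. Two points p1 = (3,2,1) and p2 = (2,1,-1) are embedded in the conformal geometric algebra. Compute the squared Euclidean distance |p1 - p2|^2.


p1 - p2 = (1, 1, 2)
|p1 - p2|^2 = 1^2 + 1^2 + 2^2
= 1 + 1 + 4
= 6


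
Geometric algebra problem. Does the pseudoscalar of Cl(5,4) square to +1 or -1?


The pseudoscalar I = e1...e_n (product of all n generators) of Cl(p,q) satisfies I^2 = (-1)^(q + n(n-1)/2).
p = 5, q = 4, n = p + q = 9
n(n-1)/2 = 9 * 8 / 2 = 36
Exponent = q + n(n-1)/2 = 4 + 36 = 40
I^2 = (-1)^40 = +1


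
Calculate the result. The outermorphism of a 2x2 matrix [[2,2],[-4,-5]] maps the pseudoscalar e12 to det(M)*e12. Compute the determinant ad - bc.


The outermorphism of a linear map f sends e1^e2 to f(e1)^f(e2).
f(e1) = 2*e1 - 4*e2
f(e2) = 2*e1 - 5*e2
f(e1) ^ f(e2) = (2*e1 - 4*e2) ^ (2*e1 - 5*e2)
= 2*(-5)*e12 + (-4)*2*e21
= (-10 - (-8))*e12
= -2*e12
Coefficient = -2


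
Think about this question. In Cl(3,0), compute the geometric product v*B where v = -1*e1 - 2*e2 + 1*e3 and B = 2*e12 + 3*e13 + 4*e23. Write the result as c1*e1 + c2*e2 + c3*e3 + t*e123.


vB has grade-1 (vector) and grade-3 (trivector) parts: vB = (v _| B) + (v ^ B).
Vector part <vB>_1:
  e1: -v2*b12 - v3*b13 = -(-2)*(2) - (1)*(3) = 1
  e2: v1*b12 - v3*b23 = (-1)*(2) - (1)*(4) = -6
  e3: v1*b13 + v2*b23 = (-1)*(3) + (-2)*(4) = -11
Trivector part <vB>_3:
  e123: v1*b23 - v2*b13 + v3*b12 = (-1)*(4) - (-2)*(3) + (1)*(2) = 4
vB = 1*e1 - 6*e2 - 11*e3 + 4*e123


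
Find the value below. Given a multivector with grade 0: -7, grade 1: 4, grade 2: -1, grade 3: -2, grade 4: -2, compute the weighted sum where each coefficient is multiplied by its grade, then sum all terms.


Grade-weighted sum = sum of grade_k * coefficient_k
0*(-7) = 0
1*4 = 4
2*(-1) = -2
3*(-2) = -6
4*(-2) = -8
Total = 0 + 4 + (-2) + (-6) + (-8) = -12


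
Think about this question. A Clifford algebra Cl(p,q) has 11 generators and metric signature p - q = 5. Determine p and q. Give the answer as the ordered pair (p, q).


We need p + q = 11 and p - q = 5.
Adding: 2p = 11 + 5 = 16, so p = 8.
Then q = 11 - 8 = 3.
(p, q) = (8, 3)


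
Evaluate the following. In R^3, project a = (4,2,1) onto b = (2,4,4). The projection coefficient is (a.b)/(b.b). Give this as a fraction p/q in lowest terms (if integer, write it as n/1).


Projection coefficient = (a . b) / (b . b)
a . b = 4*2 + 2*4 + 1*4
= 8 + 8 + 4 = 20
b . b = 2^2 + 4^2 + 4^2
= 4 + 16 + 16 = 36
Coefficient = 20/36
In lowest terms: 5/9


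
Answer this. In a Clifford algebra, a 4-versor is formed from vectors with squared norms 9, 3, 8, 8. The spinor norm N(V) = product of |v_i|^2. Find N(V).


Spinor norm N(V) = |v1|^2 * |v2|^2 * ... * |v4|^2
= 9 * 3 * 8 * 8
Running product: 9, 27, 216, 1728
N(V) = 1728


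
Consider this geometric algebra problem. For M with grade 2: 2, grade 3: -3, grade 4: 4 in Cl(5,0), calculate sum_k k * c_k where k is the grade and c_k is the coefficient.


Grade-weighted sum = sum of grade_k * coefficient_k
2*2 = 4
3*(-3) = -9
4*4 = 16
Total = 4 + (-9) + 16 = 11


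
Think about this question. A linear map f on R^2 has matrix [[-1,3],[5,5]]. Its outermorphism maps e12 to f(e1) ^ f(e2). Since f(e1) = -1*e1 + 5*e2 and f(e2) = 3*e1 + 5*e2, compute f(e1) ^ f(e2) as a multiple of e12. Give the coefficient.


The outermorphism of a linear map f sends e1^e2 to f(e1)^f(e2).
f(e1) = -1*e1 + 5*e2
f(e2) = 3*e1 + 5*e2
f(e1) ^ f(e2) = (-1*e1 + 5*e2) ^ (3*e1 + 5*e2)
= (-1)*5*e12 + 5*3*e21
= (-5 - 15)*e12
= -20*e12
Coefficient = -20


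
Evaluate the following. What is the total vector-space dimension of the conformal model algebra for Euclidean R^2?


The conformal model of R^2 uses Cl(3,1): the 2 Euclidean generators plus two extra orthogonal generators e+ (e+^2 = +1) and e- (e-^2 = -1), from which the null vectors e0, einf are built.
Number of generators m = 2 + 2 = 4.
dim Cl(p,q) = 2^m = 2^4 = 16


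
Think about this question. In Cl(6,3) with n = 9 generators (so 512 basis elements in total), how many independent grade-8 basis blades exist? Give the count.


Number of grade-k basis blades in Cl(p,q) with n = p + q is C(n, k).
n = 6 + 3 = 9
C(9, 8) = 9! / (8! * 1!)
= 362880 / (40320 * 1)
= 9


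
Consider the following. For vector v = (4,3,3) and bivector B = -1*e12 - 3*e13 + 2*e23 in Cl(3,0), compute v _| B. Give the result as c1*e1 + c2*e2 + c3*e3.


Left contraction v _| B = <vB>_1 (grade-1 part of the geometric product vB).
Using e1_|e12 = e2, e2_|e12 = -e1, e1_|e13 = e3, e3_|e13 = -e1, e2_|e23 = e3, e3_|e23 = -e2:
e1 coeff: -v2*b12 - v3*b13 = -(3)*(-1) - (3)*(-3) = 12
e2 coeff: v1*b12 - v3*b23 = (4)*(-1) - (3)*(2) = -10
e3 coeff: v1*b13 + v2*b23 = (4)*(-3) + (3)*(2) = -6
v _| B = 12*e1 - 10*e2 - 6*e3


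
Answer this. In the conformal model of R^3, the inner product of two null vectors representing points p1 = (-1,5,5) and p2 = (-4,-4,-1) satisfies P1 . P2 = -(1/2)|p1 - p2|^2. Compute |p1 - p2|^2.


p1 - p2 = (3, 9, 6)
|p1 - p2|^2 = 3^2 + 9^2 + 6^2
= 9 + 81 + 36
= 126


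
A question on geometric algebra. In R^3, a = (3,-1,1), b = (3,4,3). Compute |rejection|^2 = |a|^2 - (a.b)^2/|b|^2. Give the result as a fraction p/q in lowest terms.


|a|^2 = 3^2 + (-1)^2 + 1^2 = 11
|b|^2 = 3^2 + 4^2 + 3^2 = 34
a . b = 3*3 + (-1)*4 + 1*3 = 8
(a.b)^2 = 8^2 = 64
|rej|^2 = 11 - 64/34
= (374 - 64)/34
= 310/34
In lowest terms: 155/17


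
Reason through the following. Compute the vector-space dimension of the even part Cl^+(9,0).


Even subalgebra dimension = 2^(n-1)
n = 9 + 0 = 9
2^(9 - 1) = 2^8 = 256
Verification: sum of C(9,k) for even k = 1 + 36 + 126 + 84 + 9 = 256
Result = 256


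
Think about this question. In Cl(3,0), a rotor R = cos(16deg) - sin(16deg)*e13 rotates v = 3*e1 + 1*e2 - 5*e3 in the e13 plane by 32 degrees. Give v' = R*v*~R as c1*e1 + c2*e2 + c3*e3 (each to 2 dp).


Rotor R = cos(16deg) - sin(16deg)*e13
Rotation angle theta = 2 * 16 = 32 degrees in the e13 plane (e1 -> e3).
The component perpendicular to the plane (e2) is invariant: v'_2 = v2 = 1.00
cos(32deg) = 0.8480, sin(32deg) = 0.5299
v'_1 = v1*cos(theta) - v3*sin(theta) = 3*0.8480 - (-5)*0.5299 = 5.19
v'_3 = v1*sin(theta) + v3*cos(theta) = 3*0.5299 + (-5)*0.8480 = -2.65
v' = 5.19*e1 + 1.00*e2 - 2.65*e3


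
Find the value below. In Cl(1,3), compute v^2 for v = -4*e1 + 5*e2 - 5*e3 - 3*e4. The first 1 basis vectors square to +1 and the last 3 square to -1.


v^2 = sum of c_i^2 * e_i^2
Positive signature terms (e_i^2 = +1): (-4)^2 = 16
Negative signature terms (e_j^2 = -1): 5^2 + (-5)^2 + (-3)^2 = 59
v^2 = 16 - 59 = -43


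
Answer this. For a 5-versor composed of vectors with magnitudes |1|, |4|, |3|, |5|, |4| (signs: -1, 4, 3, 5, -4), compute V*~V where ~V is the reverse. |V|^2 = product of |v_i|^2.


Each vector v_i has |v_i|^2 = s_i^2
Squared scales: (-1)^2 = 1, 4^2 = 16, 3^2 = 9, 5^2 = 25, (-4)^2 = 16
|V|^2 = 1 * 16 * 9 * 25 * 16
= 57600


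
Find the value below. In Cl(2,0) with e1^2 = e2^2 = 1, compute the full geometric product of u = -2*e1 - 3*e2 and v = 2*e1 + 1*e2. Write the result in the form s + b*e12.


Expand: (-2*e1 - 3*e2)(2*e1 + 1*e2)
= (-2)*2*e1e1 + (-2)*1*e1e2 + (-3)*2*e2e1 + (-3)*1*e2e2
Using e1^2 = e2^2 = 1, e2e1 = -e1e2:
Scalar part s = (-2)*2 + (-3)*1 = -4 + (-3) = -7
Bivector part b = (-2)*1 - (-3)*2 = -2 - (-6) = 4
uv = -7 + 4*e12


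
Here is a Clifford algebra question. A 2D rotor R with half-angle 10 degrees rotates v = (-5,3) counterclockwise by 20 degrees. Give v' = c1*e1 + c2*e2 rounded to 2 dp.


Rotor R = cos(10deg) - sin(10deg)*e12
Rotation angle theta = 2 * 10 = 20 degrees
v' = R*v*~R rotates v by theta.
cos(20deg) = 0.9397, sin(20deg) = 0.3420
v'_1 = -5*cos(20deg) - 3*sin(20deg)
= -5*0.9397 - 3*0.3420
= -5.72
v'_2 = -5*sin(20deg) + 3*cos(20deg)
= -5*0.3420 + 3*0.9397
= 1.11
v' = -5.72*e1 + 1.11*e2


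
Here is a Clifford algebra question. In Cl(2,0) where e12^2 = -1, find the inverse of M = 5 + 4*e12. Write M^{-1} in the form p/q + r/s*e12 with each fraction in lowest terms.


M = 5 + 4*e12, where e12^2 = -1.
Since M commutes with its reverse ~M = a - b*e12, M * ~M = a^2 - b^2*e12^2 = a^2 + b^2.
So M^{-1} = ~M / (a^2 + b^2) = (a - b*e12)/(a^2 + b^2).
a^2 + b^2 = 25 + 16 = 41
Scalar part = 5/41 = 5/41
Bivector coeff = -4/41 = -4/41
M^{-1} = 5/41 - 4/41*e12


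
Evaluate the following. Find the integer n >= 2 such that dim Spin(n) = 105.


dim Spin(n) = dim so(n) = n(n-1)/2.
Solve n(n-1)/2 = 105, i.e. n^2 - n - 210 = 0.
Discriminant = 1 + 8*105 = 841
n = (1 + sqrt(841))/2 = (1 + 29)/2 = 15


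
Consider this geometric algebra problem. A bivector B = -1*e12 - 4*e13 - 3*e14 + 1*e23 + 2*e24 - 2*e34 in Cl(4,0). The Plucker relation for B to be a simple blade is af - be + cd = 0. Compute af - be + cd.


Plucker relation: af - be + cd
a*f = (-1)*(-2) = 2
b*e = (-4)*2 = -8
c*d = (-3)*1 = -3
af - be + cd = 2 - (-8) + (-3)
= 7


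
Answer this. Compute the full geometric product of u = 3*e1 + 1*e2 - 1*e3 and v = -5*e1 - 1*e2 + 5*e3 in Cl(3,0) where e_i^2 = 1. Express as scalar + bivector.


In Cl(3,0): e_i^2 = 1, e_ie_j = -e_je_i for i != j.
Scalar part = u . v = 3*(-5) + 1*(-1) + (-1)*5
= -15 + (-1) + (-5) = -21
e12 coeff = 3*(-1) - 1*(-5) = -3 - (-5) = 2
e13 coeff = 3*5 - (-1)*(-5) = 15 - 5 = 10
e23 coeff = 1*5 - (-1)*(-1) = 5 - 1 = 4
uv = -21 + 2*e12 + 10*e13 + 4*e23


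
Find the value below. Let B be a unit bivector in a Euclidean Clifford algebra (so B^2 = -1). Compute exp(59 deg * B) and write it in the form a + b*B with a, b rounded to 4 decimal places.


For a unit bivector B with B^2 = -1, the exponential series gives
e^(theta*B) = cos(theta) + sin(theta)*B (the GA analogue of Euler's formula).
theta = 59 degrees = 1.029744 rad
cos(59 deg) = 0.5150
sin(59 deg) = 0.8572
exp(theta*B) = 0.5150 + 0.8572*B


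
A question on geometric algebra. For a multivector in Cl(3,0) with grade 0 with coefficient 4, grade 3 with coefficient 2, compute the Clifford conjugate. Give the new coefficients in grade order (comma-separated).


Clifford conjugate sign for grade k: (-1)^(k(k+1)/2)
Grade 0: (-1)^(0*1/2) = (-1)^0 = 1, coeff 4 -> 4
Grade 3: (-1)^(3*4/2) = (-1)^6 = 1, coeff 2 -> 2
Conjugated coefficients: 4, 2


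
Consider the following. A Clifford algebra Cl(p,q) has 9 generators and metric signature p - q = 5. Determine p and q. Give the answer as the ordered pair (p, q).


We need p + q = 9 and p - q = 5.
Adding: 2p = 9 + 5 = 14, so p = 7.
Then q = 9 - 7 = 2.
(p, q) = (7, 2)


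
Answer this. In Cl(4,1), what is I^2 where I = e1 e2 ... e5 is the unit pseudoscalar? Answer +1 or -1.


The pseudoscalar I = e1...e_n (product of all n generators) of Cl(p,q) satisfies I^2 = (-1)^(q + n(n-1)/2).
p = 4, q = 1, n = p + q = 5
n(n-1)/2 = 5 * 4 / 2 = 10
Exponent = q + n(n-1)/2 = 1 + 10 = 11
I^2 = (-1)^11 = -1


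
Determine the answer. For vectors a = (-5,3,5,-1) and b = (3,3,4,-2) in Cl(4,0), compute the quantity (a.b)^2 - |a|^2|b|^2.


a . b = (-5)*3 + 3*3 + 5*4 + (-1)*(-2)
= -15 + 9 + 20 + 2 = 16
|a|^2 = (-5)^2 + 3^2 + 5^2 + (-1)^2 = 60
|b|^2 = 3^2 + 3^2 + 4^2 + (-2)^2 = 38
(a.b)^2 = 16^2 = 256
|a|^2 * |b|^2 = 60 * 38 = 2280
Result = 256 - 2280 = -2024


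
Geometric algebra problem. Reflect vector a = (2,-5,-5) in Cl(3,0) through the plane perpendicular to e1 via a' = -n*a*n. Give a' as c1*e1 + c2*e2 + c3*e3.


Reflection formula: a' = -n*a*n, with n = e1 (unit vector, n^2 = 1).
For reflection through hyperplane perp to e1:
The component along e1 flips sign, others stay.
a = (2, -5, -5)
a' = (-2, -5, -5)
a' = -2*e1 - 5*e2 - 5*e3


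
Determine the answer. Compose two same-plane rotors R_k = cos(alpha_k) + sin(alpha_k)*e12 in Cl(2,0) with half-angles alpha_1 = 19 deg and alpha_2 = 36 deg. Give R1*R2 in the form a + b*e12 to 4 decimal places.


Same-plane rotors commute and their half-angles add:
R1*R2 = cos(a1 + a2) + sin(a1 + a2)*e12.
a1 + a2 = 19 + 36 = 55 deg
cos(55 deg) = 0.5736
sin(55 deg) = 0.8192
R1*R2 = 0.5736 + 0.8192*e12


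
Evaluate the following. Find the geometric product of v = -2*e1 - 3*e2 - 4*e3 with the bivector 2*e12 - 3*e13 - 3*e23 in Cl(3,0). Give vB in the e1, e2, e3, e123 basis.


vB has grade-1 (vector) and grade-3 (trivector) parts: vB = (v _| B) + (v ^ B).
Vector part <vB>_1:
  e1: -v2*b12 - v3*b13 = -(-3)*(2) - (-4)*(-3) = -6
  e2: v1*b12 - v3*b23 = (-2)*(2) - (-4)*(-3) = -16
  e3: v1*b13 + v2*b23 = (-2)*(-3) + (-3)*(-3) = 15
Trivector part <vB>_3:
  e123: v1*b23 - v2*b13 + v3*b12 = (-2)*(-3) - (-3)*(-3) + (-4)*(2) = -11
vB = -6*e1 - 16*e2 + 15*e3 - 11*e123


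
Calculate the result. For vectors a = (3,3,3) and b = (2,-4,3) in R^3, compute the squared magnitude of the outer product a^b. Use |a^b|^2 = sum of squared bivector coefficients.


a wedge b = (a1*b2 - a2*b1)*e12 + (a1*b3 - a3*b1)*e13 + (a2*b3 - a3*b2)*e23
e12 coeff: 3*(-4) - 3*2 = -12 - 6 = -18
e13 coeff: 3*3 - 3*2 = 9 - 6 = 3
e23 coeff: 3*3 - 3*(-4) = 9 - (-12) = 21
|a wedge b|^2 = (-18)^2 + 3^2 + 21^2
= 324 + 9 + 441
= 774


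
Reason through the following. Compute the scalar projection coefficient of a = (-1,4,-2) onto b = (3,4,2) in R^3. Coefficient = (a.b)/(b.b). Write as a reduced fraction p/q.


Projection coefficient = (a . b) / (b . b)
a . b = (-1)*3 + 4*4 + (-2)*2
= -3 + 16 + (-4) = 9
b . b = 3^2 + 4^2 + 2^2
= 9 + 16 + 4 = 29
Coefficient = 9/29
In lowest terms: 9/29


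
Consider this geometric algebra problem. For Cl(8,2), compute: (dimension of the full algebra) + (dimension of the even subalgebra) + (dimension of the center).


n = 8 + 2 = 10
Total dim = 2^10 = 1024
Even subalgebra dim = 2^9 = 512
n is even, so center dim = 1
Sum = 1024 + 512 + 1 = 1537


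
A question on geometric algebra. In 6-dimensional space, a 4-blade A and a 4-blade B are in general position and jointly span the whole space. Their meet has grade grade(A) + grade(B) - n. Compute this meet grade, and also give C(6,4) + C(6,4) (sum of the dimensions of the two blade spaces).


Meet grade = grade(A) + grade(B) - n
= 4 + 4 - 6 = 2
C(6,4) = 15
C(6,4) = 15
dim_A + dim_B = 15 + 15 = 30


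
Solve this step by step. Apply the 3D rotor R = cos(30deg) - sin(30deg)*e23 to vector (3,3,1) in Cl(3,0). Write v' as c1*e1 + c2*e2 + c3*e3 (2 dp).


Rotor R = cos(30deg) - sin(30deg)*e23
Rotation angle theta = 2 * 30 = 60 degrees in the e23 plane (e2 -> e3).
The component perpendicular to the plane (e1) is invariant: v'_1 = v1 = 3.00
cos(60deg) = 0.5000, sin(60deg) = 0.8660
v'_2 = v2*cos(theta) - v3*sin(theta) = 3*0.5000 - 1*0.8660 = 0.63
v'_3 = v2*sin(theta) + v3*cos(theta) = 3*0.8660 + 1*0.5000 = 3.10
v' = 3.00*e1 + 0.63*e2 + 3.10*e3


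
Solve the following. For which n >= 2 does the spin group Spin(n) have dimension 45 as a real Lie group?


dim Spin(n) = dim so(n) = n(n-1)/2.
Solve n(n-1)/2 = 45, i.e. n^2 - n - 90 = 0.
Discriminant = 1 + 8*45 = 361
n = (1 + sqrt(361))/2 = (1 + 19)/2 = 10


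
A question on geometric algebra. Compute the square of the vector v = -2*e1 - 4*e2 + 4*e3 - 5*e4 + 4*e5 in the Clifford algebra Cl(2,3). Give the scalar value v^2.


v^2 = sum of c_i^2 * e_i^2
Positive signature terms (e_i^2 = +1): (-2)^2 + (-4)^2 = 20
Negative signature terms (e_j^2 = -1): 4^2 + (-5)^2 + 4^2 = 57
v^2 = 20 - 57 = -37


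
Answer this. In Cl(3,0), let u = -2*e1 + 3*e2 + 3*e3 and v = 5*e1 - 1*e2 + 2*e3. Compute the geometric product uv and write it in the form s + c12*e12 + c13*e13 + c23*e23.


In Cl(3,0): e_i^2 = 1, e_ie_j = -e_je_i for i != j.
Scalar part = u . v = (-2)*5 + 3*(-1) + 3*2
= -10 + (-3) + 6 = -7
e12 coeff = (-2)*(-1) - 3*5 = 2 - 15 = -13
e13 coeff = (-2)*2 - 3*5 = -4 - 15 = -19
e23 coeff = 3*2 - 3*(-1) = 6 - (-3) = 9
uv = -7 - 13*e12 - 19*e13 + 9*e23


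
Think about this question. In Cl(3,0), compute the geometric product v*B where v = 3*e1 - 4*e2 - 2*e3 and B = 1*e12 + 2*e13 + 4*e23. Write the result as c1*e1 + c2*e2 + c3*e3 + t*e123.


vB has grade-1 (vector) and grade-3 (trivector) parts: vB = (v _| B) + (v ^ B).
Vector part <vB>_1:
  e1: -v2*b12 - v3*b13 = -(-4)*(1) - (-2)*(2) = 8
  e2: v1*b12 - v3*b23 = (3)*(1) - (-2)*(4) = 11
  e3: v1*b13 + v2*b23 = (3)*(2) + (-4)*(4) = -10
Trivector part <vB>_3:
  e123: v1*b23 - v2*b13 + v3*b12 = (3)*(4) - (-4)*(2) + (-2)*(1) = 18
vB = 8*e1 + 11*e2 - 10*e3 + 18*e123


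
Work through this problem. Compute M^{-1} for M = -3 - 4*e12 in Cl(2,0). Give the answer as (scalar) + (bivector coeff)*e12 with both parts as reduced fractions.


M = -3 - 4*e12, where e12^2 = -1.
Since M commutes with its reverse ~M = a - b*e12, M * ~M = a^2 - b^2*e12^2 = a^2 + b^2.
So M^{-1} = ~M / (a^2 + b^2) = (a - b*e12)/(a^2 + b^2).
a^2 + b^2 = 9 + 16 = 25
Scalar part = -3/25 = -3/25
Bivector coeff = 4/25 = 4/25
M^{-1} = -3/25 + 4/25*e12


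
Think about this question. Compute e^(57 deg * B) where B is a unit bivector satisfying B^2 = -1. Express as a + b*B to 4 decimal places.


For a unit bivector B with B^2 = -1, the exponential series gives
e^(theta*B) = cos(theta) + sin(theta)*B (the GA analogue of Euler's formula).
theta = 57 degrees = 0.994838 rad
cos(57 deg) = 0.5446
sin(57 deg) = 0.8387
exp(theta*B) = 0.5446 + 0.8387*B


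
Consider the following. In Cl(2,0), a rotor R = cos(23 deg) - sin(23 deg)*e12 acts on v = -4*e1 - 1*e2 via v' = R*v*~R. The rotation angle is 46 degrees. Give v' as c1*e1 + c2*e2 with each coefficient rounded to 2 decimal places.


Rotor R = cos(23deg) - sin(23deg)*e12
Rotation angle theta = 2 * 23 = 46 degrees
v' = R*v*~R rotates v by theta.
cos(46deg) = 0.6947, sin(46deg) = 0.7193
v'_1 = -4*cos(46deg) - (-1)*sin(46deg)
= -4*0.6947 - (-1)*0.7193
= -2.06
v'_2 = -4*sin(46deg) + (-1)*cos(46deg)
= -4*0.7193 + (-1)*0.6947
= -3.57
v' = -2.06*e1 - 3.57*e2


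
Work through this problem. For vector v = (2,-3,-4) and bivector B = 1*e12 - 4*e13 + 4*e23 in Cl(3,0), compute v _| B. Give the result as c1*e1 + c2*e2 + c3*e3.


Left contraction v _| B = <vB>_1 (grade-1 part of the geometric product vB).
Using e1_|e12 = e2, e2_|e12 = -e1, e1_|e13 = e3, e3_|e13 = -e1, e2_|e23 = e3, e3_|e23 = -e2:
e1 coeff: -v2*b12 - v3*b13 = -(-3)*(1) - (-4)*(-4) = -13
e2 coeff: v1*b12 - v3*b23 = (2)*(1) - (-4)*(4) = 18
e3 coeff: v1*b13 + v2*b23 = (2)*(-4) + (-3)*(4) = -20
v _| B = -13*e1 + 18*e2 - 20*e3


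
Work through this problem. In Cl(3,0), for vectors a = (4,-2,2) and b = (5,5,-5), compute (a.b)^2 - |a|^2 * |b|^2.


a . b = 4*5 + (-2)*5 + 2*(-5)
= 20 + (-10) + (-10) = 0
|a|^2 = 4^2 + (-2)^2 + 2^2 = 24
|b|^2 = 5^2 + 5^2 + (-5)^2 = 75
(a.b)^2 = 0^2 = 0
|a|^2 * |b|^2 = 24 * 75 = 1800
Result = 0 - 1800 = -1800


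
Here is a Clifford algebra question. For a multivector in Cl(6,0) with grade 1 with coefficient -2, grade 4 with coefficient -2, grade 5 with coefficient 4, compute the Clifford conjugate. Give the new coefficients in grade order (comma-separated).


Clifford conjugate sign for grade k: (-1)^(k(k+1)/2)
Grade 1: (-1)^(1*2/2) = (-1)^1 = -1, coeff -2 -> 2
Grade 4: (-1)^(4*5/2) = (-1)^10 = 1, coeff -2 -> -2
Grade 5: (-1)^(5*6/2) = (-1)^15 = -1, coeff 4 -> -4
Conjugated coefficients: 2, -2, -4


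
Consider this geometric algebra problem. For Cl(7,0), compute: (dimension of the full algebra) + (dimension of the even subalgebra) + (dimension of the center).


n = 7 + 0 = 7
Total dim = 2^7 = 128
Even subalgebra dim = 2^6 = 64
n is odd, so center dim = 2
Sum = 128 + 64 + 2 = 194


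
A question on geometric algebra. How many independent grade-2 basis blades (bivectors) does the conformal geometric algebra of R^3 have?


The conformal model of R^3 uses Cl(4,1) with m = 3 + 2 = 5 generators.
Number of grade-2 blades = C(m, 2) = C(5, 2)
= 5*4/2 = 10


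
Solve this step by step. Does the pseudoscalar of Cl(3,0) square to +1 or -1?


The pseudoscalar I = e1...e_n (product of all n generators) of Cl(p,q) satisfies I^2 = (-1)^(q + n(n-1)/2).
p = 3, q = 0, n = p + q = 3
n(n-1)/2 = 3 * 2 / 2 = 3
Exponent = q + n(n-1)/2 = 0 + 3 = 3
I^2 = (-1)^3 = -1


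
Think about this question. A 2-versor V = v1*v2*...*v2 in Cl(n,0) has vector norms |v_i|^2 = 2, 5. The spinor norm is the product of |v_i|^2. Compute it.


Spinor norm N(V) = |v1|^2 * |v2|^2 * ... * |v2|^2
= 2 * 5
Running product: 2, 10
N(V) = 10


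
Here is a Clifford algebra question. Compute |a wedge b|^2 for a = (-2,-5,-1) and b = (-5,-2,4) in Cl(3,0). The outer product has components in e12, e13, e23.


a wedge b = (a1*b2 - a2*b1)*e12 + (a1*b3 - a3*b1)*e13 + (a2*b3 - a3*b2)*e23
e12 coeff: (-2)*(-2) - (-5)*(-5) = 4 - 25 = -21
e13 coeff: (-2)*4 - (-1)*(-5) = -8 - 5 = -13
e23 coeff: (-5)*4 - (-1)*(-2) = -20 - 2 = -22
|a wedge b|^2 = (-21)^2 + (-13)^2 + (-22)^2
= 441 + 169 + 484
= 1094


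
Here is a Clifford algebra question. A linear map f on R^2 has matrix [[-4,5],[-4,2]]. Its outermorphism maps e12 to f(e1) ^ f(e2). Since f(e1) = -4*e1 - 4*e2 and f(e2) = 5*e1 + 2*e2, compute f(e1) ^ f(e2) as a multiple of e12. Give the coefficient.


The outermorphism of a linear map f sends e1^e2 to f(e1)^f(e2).
f(e1) = -4*e1 - 4*e2
f(e2) = 5*e1 + 2*e2
f(e1) ^ f(e2) = (-4*e1 - 4*e2) ^ (5*e1 + 2*e2)
= (-4)*2*e12 + (-4)*5*e21
= (-8 - (-20))*e12
= 12*e12
Coefficient = 12


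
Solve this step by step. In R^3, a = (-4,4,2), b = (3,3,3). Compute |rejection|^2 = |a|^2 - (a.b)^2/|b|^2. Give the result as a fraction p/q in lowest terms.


|a|^2 = (-4)^2 + 4^2 + 2^2 = 36
|b|^2 = 3^2 + 3^2 + 3^2 = 27
a . b = (-4)*3 + 4*3 + 2*3 = 6
(a.b)^2 = 6^2 = 36
|rej|^2 = 36 - 36/27
= (972 - 36)/27
= 936/27
In lowest terms: 104/3


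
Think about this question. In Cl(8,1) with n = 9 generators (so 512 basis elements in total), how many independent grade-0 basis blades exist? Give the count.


Number of grade-k basis blades in Cl(p,q) with n = p + q is C(n, k).
n = 8 + 1 = 9
C(9, 0) = 9! / (0! * 9!)
= 362880 / (1 * 362880)
= 1


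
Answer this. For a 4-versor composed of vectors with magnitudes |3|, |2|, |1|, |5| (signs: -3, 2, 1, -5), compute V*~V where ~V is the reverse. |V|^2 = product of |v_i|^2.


Each vector v_i has |v_i|^2 = s_i^2
Squared scales: (-3)^2 = 9, 2^2 = 4, 1^2 = 1, (-5)^2 = 25
|V|^2 = 9 * 4 * 1 * 25
= 900


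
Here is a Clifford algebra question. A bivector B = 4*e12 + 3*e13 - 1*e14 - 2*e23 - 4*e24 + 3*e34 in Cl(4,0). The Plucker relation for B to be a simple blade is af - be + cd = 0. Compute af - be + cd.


Plucker relation: af - be + cd
a*f = 4*3 = 12
b*e = 3*(-4) = -12
c*d = (-1)*(-2) = 2
af - be + cd = 12 - (-12) + 2
= 26


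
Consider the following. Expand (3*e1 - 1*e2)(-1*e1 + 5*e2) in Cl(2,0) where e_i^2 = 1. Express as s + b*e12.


Expand: (3*e1 - 1*e2)(-1*e1 + 5*e2)
= 3*(-1)*e1e1 + 3*5*e1e2 + (-1)*(-1)*e2e1 + (-1)*5*e2e2
Using e1^2 = e2^2 = 1, e2e1 = -e1e2:
Scalar part s = 3*(-1) + (-1)*5 = -3 + (-5) = -8
Bivector part b = 3*5 - (-1)*(-1) = 15 - 1 = 14
uv = -8 + 14*e12


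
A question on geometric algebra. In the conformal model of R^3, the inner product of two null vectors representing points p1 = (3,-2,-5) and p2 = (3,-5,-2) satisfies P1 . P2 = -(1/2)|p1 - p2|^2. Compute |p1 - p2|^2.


p1 - p2 = (0, 3, -3)
|p1 - p2|^2 = 0^2 + 3^2 + (-3)^2
= 0 + 9 + 9
= 18


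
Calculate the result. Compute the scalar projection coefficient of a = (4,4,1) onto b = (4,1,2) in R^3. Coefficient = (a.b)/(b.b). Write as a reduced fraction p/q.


Projection coefficient = (a . b) / (b . b)
a . b = 4*4 + 4*1 + 1*2
= 16 + 4 + 2 = 22
b . b = 4^2 + 1^2 + 2^2
= 16 + 1 + 4 = 21
Coefficient = 22/21
In lowest terms: 22/21


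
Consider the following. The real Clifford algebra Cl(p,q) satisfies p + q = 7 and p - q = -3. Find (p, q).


We need p + q = 7 and p - q = -3.
Adding: 2p = 7 + (-3) = 4, so p = 2.
Then q = 7 - 2 = 5.
(p, q) = (2, 5)


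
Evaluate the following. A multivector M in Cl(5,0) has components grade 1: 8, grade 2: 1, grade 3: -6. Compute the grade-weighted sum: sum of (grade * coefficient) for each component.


Grade-weighted sum = sum of grade_k * coefficient_k
1*8 = 8
2*1 = 2
3*(-6) = -18
Total = 8 + 2 + (-18) = -8


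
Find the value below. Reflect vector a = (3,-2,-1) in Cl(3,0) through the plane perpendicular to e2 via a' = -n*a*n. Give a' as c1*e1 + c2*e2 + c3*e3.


Reflection formula: a' = -n*a*n, with n = e2 (unit vector, n^2 = 1).
For reflection through hyperplane perp to e2:
The component along e2 flips sign, others stay.
a = (3, -2, -1)
a' = (3, 2, -1)
a' = 3*e1 + 2*e2 - 1*e3


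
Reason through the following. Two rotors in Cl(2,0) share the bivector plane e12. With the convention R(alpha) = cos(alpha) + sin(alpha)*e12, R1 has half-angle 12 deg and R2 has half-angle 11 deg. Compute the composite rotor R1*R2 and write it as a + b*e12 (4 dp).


Same-plane rotors commute and their half-angles add:
R1*R2 = cos(a1 + a2) + sin(a1 + a2)*e12.
a1 + a2 = 12 + 11 = 23 deg
cos(23 deg) = 0.9205
sin(23 deg) = 0.3907
R1*R2 = 0.9205 + 0.3907*e12


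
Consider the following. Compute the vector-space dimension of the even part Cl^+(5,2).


Even subalgebra dimension = 2^(n-1)
n = 5 + 2 = 7
2^(7 - 1) = 2^6 = 64
Verification: sum of C(7,k) for even k = 1 + 21 + 35 + 7 = 64
Result = 64


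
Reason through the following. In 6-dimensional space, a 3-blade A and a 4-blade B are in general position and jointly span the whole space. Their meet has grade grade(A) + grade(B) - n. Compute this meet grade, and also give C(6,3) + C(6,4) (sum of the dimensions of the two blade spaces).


Meet grade = grade(A) + grade(B) - n
= 3 + 4 - 6 = 1
C(6,3) = 20
C(6,4) = 15
dim_A + dim_B = 20 + 15 = 35


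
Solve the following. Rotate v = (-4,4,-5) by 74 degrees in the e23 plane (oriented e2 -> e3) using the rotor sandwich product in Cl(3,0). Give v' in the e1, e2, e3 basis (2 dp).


Rotor R = cos(37deg) - sin(37deg)*e23
Rotation angle theta = 2 * 37 = 74 degrees in the e23 plane (e2 -> e3).
The component perpendicular to the plane (e1) is invariant: v'_1 = v1 = -4.00
cos(74deg) = 0.2756, sin(74deg) = 0.9613
v'_2 = v2*cos(theta) - v3*sin(theta) = 4*0.2756 - (-5)*0.9613 = 5.91
v'_3 = v2*sin(theta) + v3*cos(theta) = 4*0.9613 + (-5)*0.2756 = 2.47
v' = -4.00*e1 + 5.91*e2 + 2.47*e3


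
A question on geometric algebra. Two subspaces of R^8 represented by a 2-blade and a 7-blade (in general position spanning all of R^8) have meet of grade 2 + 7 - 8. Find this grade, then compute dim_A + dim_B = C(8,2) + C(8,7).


Meet grade = grade(A) + grade(B) - n
= 2 + 7 - 8 = 1
C(8,2) = 28
C(8,7) = 8
dim_A + dim_B = 28 + 8 = 36


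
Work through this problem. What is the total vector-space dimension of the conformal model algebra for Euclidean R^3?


The conformal model of R^3 uses Cl(4,1): the 3 Euclidean generators plus two extra orthogonal generators e+ (e+^2 = +1) and e- (e-^2 = -1), from which the null vectors e0, einf are built.
Number of generators m = 3 + 2 = 5.
dim Cl(p,q) = 2^m = 2^5 = 32


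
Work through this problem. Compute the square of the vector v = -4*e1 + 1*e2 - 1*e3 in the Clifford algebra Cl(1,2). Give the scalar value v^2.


v^2 = sum of c_i^2 * e_i^2
Positive signature terms (e_i^2 = +1): (-4)^2 = 16
Negative signature terms (e_j^2 = -1): 1^2 + (-1)^2 = 2
v^2 = 16 - 2 = 14


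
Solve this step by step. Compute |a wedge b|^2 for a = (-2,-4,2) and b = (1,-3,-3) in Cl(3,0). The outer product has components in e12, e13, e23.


a wedge b = (a1*b2 - a2*b1)*e12 + (a1*b3 - a3*b1)*e13 + (a2*b3 - a3*b2)*e23
e12 coeff: (-2)*(-3) - (-4)*1 = 6 - (-4) = 10
e13 coeff: (-2)*(-3) - 2*1 = 6 - 2 = 4
e23 coeff: (-4)*(-3) - 2*(-3) = 12 - (-6) = 18
|a wedge b|^2 = 10^2 + 4^2 + 18^2
= 100 + 16 + 324
= 440


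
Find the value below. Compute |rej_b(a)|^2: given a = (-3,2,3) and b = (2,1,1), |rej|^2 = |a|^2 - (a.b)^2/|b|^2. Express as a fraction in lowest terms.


|a|^2 = (-3)^2 + 2^2 + 3^2 = 22
|b|^2 = 2^2 + 1^2 + 1^2 = 6
a . b = (-3)*2 + 2*1 + 3*1 = -1
(a.b)^2 = (-1)^2 = 1
|rej|^2 = 22 - 1/6
= (132 - 1)/6
= 131/6
In lowest terms: 131/6


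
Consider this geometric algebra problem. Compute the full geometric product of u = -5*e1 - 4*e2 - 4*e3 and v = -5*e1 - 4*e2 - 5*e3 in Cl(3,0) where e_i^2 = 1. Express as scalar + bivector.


In Cl(3,0): e_i^2 = 1, e_ie_j = -e_je_i for i != j.
Scalar part = u . v = (-5)*(-5) + (-4)*(-4) + (-4)*(-5)
= 25 + 16 + 20 = 61
e12 coeff = (-5)*(-4) - (-4)*(-5) = 20 - 20 = 0
e13 coeff = (-5)*(-5) - (-4)*(-5) = 25 - 20 = 5
e23 coeff = (-4)*(-5) - (-4)*(-4) = 20 - 16 = 4
uv = 61 + 0*e12 + 5*e13 + 4*e23


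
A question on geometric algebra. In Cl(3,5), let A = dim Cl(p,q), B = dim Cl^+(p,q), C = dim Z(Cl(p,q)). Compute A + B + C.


n = 3 + 5 = 8
Total dim = 2^8 = 256
Even subalgebra dim = 2^7 = 128
n is even, so center dim = 1
Sum = 256 + 128 + 1 = 385


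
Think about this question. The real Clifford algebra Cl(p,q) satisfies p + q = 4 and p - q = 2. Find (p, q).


We need p + q = 4 and p - q = 2.
Adding: 2p = 4 + 2 = 6, so p = 3.
Then q = 4 - 3 = 1.
(p, q) = (3, 1)
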